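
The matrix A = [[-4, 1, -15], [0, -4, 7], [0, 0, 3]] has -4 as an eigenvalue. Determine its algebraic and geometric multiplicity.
algebraic multiplicity 2, geometric multiplicity 1

The characteristic polynomial is (x - 3)(x + 4)^2, so the factor x + 4 appears with exponent 2: the algebraic multiplicity is 2.

rank(A + 4I) = 2, so the eigenspace has dimension 3 - 2 = 1: the geometric multiplicity is 1.

Since 1 < 2, A is not diagonalizable.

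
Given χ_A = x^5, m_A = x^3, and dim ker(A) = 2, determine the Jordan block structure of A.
Jordan blocks: (0, 3), (0, 2)

λ = 0: algebraic multiplicity 5 (exponent in χ_A), largest block size 3 (exponent in m_A), 2 blocks (geometric multiplicity). These force block sizes [3, 2].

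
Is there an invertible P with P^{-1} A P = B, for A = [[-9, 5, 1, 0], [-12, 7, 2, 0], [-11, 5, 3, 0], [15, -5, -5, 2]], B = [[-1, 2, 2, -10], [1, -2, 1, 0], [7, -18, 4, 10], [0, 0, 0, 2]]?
Yes.

Two matrices over a field are similar if and only if they have the same invariant factors.

Both A and B have characteristic polynomial (x - 2)^3(x + 3) and minimal polynomial (x - 2)^2(x + 3). Computing further, both have invariant factors x - 2, (x - 2)^2(x + 3). Hence A and B are similar.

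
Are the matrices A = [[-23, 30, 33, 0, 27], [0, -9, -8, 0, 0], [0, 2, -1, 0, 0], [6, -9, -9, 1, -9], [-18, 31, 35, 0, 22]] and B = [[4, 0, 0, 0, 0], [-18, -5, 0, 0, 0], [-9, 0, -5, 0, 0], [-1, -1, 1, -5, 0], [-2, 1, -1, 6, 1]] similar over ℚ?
Yes.

Two matrices over a field are similar if and only if they have the same invariant factors.

Both A and B have characteristic polynomial (x - 4)(x - 1)(x + 5)^3 and minimal polynomial (x - 4)(x - 1)(x + 5)^2. Computing further, both have invariant factors x + 5, (x - 4)(x - 1)(x + 5)^2. Hence A and B are similar.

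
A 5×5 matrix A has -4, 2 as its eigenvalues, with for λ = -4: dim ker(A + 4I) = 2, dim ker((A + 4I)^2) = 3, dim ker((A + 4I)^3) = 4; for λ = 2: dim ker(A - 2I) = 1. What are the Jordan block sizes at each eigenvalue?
Jordan blocks: (-4, 3), (-4, 1), (2, 1)

λ = -4: successive nullity increments [2, 1, 1] count blocks of size ≥ k; block sizes are [3, 1].
λ = 2: successive nullity increments [1] count blocks of size ≥ k; block sizes are [1].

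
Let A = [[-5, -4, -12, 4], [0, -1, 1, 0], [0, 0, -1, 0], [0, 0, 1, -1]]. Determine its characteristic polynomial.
xI - A = [[x + 5, 4, 12, -4], [0, x + 1, -1, 0], [0, 0, x + 1, 0], [0, 0, -1, x + 1]].

Expanding det(xI - A) along the first row:
det(xI - A) = + (x + 5)·det([[x + 1, -1, 0], [0, x + 1, 0], [0, -1, x + 1]]) - (4)·det([[0, -1, 0], [0, x + 1, 0], [0, -1, x + 1]]) + (12)·det([[0, x + 1, 0], [0, 0, 0], [0, 0, x + 1]]) - (-4)·det([[0, x + 1, -1], [0, 0, x + 1], [0, 0, -1]]).

Evaluating gives χ_A(x) = x^4 + 8x^3 + 18x^2 + 16x + 5 = (x + 1)^3(x + 5).

χ_A(x) = (x + 1)^3(x + 5)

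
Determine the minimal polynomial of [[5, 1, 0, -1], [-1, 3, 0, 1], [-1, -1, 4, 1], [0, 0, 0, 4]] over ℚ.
The characteristic polynomial factors as (x - 4)^4. The minimal polynomial is ∏(x - λ)^{k_λ} where k_λ is the size of the largest Jordan block at λ.

For λ = 4: rank(A - 4I) = 1, and the largest Jordan block has size 2 (the smallest k with rank((A - 4I)^k) = rank((A - 4I)^(k+1))).

So m_A(x) = (x - 4)^2.

m_A(x) = (x - 4)^2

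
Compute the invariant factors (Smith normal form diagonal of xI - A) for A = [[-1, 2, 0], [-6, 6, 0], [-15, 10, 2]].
The Jordan structure of A has elementary divisors (x - 2), (x - 2), (x - 3). Arranging the block sizes at each eigenvalue in decreasing order and taking row products gives the invariant factors.

Invariant factors (smallest first, each dividing the next): x - 2, (x - 3)(x - 2).

Check: the last factor (x - 3)(x - 2) is the minimal polynomial, and the product (x - 3)(x - 2)^2 is the characteristic polynomial.

x - 2, (x - 3)(x - 2)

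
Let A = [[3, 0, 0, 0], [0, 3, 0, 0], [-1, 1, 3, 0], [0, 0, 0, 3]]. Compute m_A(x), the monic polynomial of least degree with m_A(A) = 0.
m_A(x) = (x - 3)^2

The characteristic polynomial factors as (x - 3)^4. The minimal polynomial is ∏(x - λ)^{k_λ} where k_λ is the size of the largest Jordan block at λ.

For λ = 3: rank(A - 3I) = 1, and the largest Jordan block has size 2 (the smallest k with rank((A - 3I)^k) = rank((A - 3I)^(k+1))).

So m_A(x) = (x - 3)^2.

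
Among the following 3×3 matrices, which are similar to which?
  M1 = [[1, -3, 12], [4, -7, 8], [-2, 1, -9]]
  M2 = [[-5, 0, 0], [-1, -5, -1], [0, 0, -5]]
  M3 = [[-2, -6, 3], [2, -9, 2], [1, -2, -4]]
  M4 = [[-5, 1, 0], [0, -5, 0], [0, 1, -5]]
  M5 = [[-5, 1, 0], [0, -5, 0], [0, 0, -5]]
Characteristic polynomials: χ_{M1} = (x + 5)^3, χ_{M2} = (x + 5)^3, χ_{M3} = (x + 5)^3, χ_{M4} = (x + 5)^3, χ_{M5} = (x + 5)^3.

{M1, M2, M3, M4, M5}: invariant factors x + 5, (x + 5)^2.

Matrices are similar if and only if their invariant-factor lists agree; the partition into similarity classes is {M1, M2, M3, M4, M5}.

1 class: {M1, M2, M3, M4, M5}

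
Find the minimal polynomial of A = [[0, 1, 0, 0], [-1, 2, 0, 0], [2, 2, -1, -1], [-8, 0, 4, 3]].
The characteristic polynomial factors as (x - 1)^4. The minimal polynomial is ∏(x - λ)^{k_λ} where k_λ is the size of the largest Jordan block at λ.

For λ = 1: rank(A - I) = 2, and the largest Jordan block has size 2 (the smallest k with rank((A - I)^k) = rank((A - I)^(k+1))).

So m_A(x) = (x - 1)^2.

m_A(x) = (x - 1)^2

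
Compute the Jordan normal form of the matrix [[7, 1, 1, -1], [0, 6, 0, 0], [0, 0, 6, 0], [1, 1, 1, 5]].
The characteristic polynomial is det(xI - A) = (x - 6)^4, so the eigenvalues are 6 (algebraic multiplicity 4).

For λ = 6: rank(A - 6I) = 1, rank((A - 6I)^2) = 0. The eigenspace has dimension 4 - 1 = 3, so there are 3 Jordan blocks; the rank sequence gives block sizes [2, 1, 1].

Assembling the blocks gives the Jordan form J above.

J = [[6, 1, 0, 0], [0, 6, 0, 0], [0, 0, 6, 0], [0, 0, 0, 6]]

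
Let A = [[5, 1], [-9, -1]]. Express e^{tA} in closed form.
A has Jordan form J = [[2, 1], [0, 2]] with A = PJP^{-1}, so e^{tA} = P e^{tJ} P^{-1}.

For a Jordan block J_k(λ), e^{tJ_k(λ)} = e^{λt} · (I + tN + t^2 N^2/2! + ... + t^{k-1} N^{k-1}/(k-1)!) where N is the nilpotent superdiagonal part.

Assembling the blocks and conjugating back gives the entries of e^{tA} as shown above.

e^{tA} = [[(3*t + 1)*e^{2*t}, t*e^{2*t}], [-9*t*e^{2*t}, (1 - 3*t)*e^{2*t}]]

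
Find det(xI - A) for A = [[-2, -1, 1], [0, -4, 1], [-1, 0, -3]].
xI - A = [[x + 2, 1, -1], [0, x + 4, -1], [1, 0, x + 3]].

Expanding det(xI - A) along the first row:
det(xI - A) = + (x + 2)·det([[x + 4, -1], [0, x + 3]]) - (1)·det([[0, -1], [1, x + 3]]) + (-1)·det([[0, x + 4], [1, 0]]).

Evaluating gives χ_A(x) = x^3 + 9x^2 + 27x + 27 = (x + 3)^3.

χ_A(x) = (x + 3)^3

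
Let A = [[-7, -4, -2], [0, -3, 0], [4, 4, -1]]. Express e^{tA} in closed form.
e^{tA} = [[(2 - e^{2*t})*e^{-5*t}, 2*(1 - e^{2*t})*e^{-5*t}, (1 - e^{2*t})*e^{-5*t}], [0, e^{-3*t}, 0], [(2*e^{2*t} - 2)*e^{-5*t}, (2*e^{2*t} - 2)*e^{-5*t}, (2*e^{2*t} - 1)*e^{-5*t}]]

A has Jordan form J = [[-5, 0, 0], [0, -3, 0], [0, 0, -3]] with A = PJP^{-1}, so e^{tA} = P e^{tJ} P^{-1}.

For a Jordan block J_k(λ), e^{tJ_k(λ)} = e^{λt} · (I + tN + t^2 N^2/2! + ... + t^{k-1} N^{k-1}/(k-1)!) where N is the nilpotent superdiagonal part.

Assembling the blocks and conjugating back gives the entries of e^{tA} as shown above.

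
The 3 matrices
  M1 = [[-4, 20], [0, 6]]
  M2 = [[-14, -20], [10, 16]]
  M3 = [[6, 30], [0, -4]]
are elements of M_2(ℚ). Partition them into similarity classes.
1 class: {M1, M2, M3}

Characteristic polynomials: χ_{M1} = (x - 6)(x + 4), χ_{M2} = (x - 6)(x + 4), χ_{M3} = (x - 6)(x + 4).

{M1, M2, M3}: invariant factors (x - 6)(x + 4).

Matrices are similar if and only if their invariant-factor lists agree; the partition into similarity classes is {M1, M2, M3}.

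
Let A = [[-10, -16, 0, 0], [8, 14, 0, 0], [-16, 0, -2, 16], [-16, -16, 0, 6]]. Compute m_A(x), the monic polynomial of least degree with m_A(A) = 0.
The characteristic polynomial factors as (x - 6)^2(x + 2)^2. The minimal polynomial is ∏(x - λ)^{k_λ} where k_λ is the size of the largest Jordan block at λ.

For λ = -2: rank(A + 2I) = 2, and the largest Jordan block has size 1 (the smallest k with rank((A + 2I)^k) = rank((A + 2I)^(k+1))).
For λ = 6: rank(A - 6I) = 2, and the largest Jordan block has size 1 (the smallest k with rank((A - 6I)^k) = rank((A - 6I)^(k+1))).

So m_A(x) = (x - 6)(x + 2).

m_A(x) = (x - 6)(x + 2)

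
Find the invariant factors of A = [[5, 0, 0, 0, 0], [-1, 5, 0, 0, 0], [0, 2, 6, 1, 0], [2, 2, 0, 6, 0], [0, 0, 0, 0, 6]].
The Jordan structure of A has elementary divisors (x - 5)^2, (x - 6)^2, (x - 6). Arranging the block sizes at each eigenvalue in decreasing order and taking row products gives the invariant factors.

Invariant factors (smallest first, each dividing the next): x - 6, (x - 6)^2(x - 5)^2.

Check: the last factor (x - 6)^2(x - 5)^2 is the minimal polynomial, and the product (x - 6)^3(x - 5)^2 is the characteristic polynomial.

x - 6, (x - 6)^2(x - 5)^2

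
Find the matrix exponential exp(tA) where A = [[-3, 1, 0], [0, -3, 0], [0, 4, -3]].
e^{tA} = [[e^{-3*t}, t*e^{-3*t}, 0], [0, e^{-3*t}, 0], [0, 4*t*e^{-3*t}, e^{-3*t}]]

A has Jordan form J = [[-3, 1, 0], [0, -3, 0], [0, 0, -3]] with A = PJP^{-1}, so e^{tA} = P e^{tJ} P^{-1}.

For a Jordan block J_k(λ), e^{tJ_k(λ)} = e^{λt} · (I + tN + t^2 N^2/2! + ... + t^{k-1} N^{k-1}/(k-1)!) where N is the nilpotent superdiagonal part.

Assembling the blocks and conjugating back gives the entries of e^{tA} as shown above.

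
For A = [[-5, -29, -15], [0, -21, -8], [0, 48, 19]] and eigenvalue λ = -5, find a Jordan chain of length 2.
v_1 = [[3, 1, -2]]^T, v_2 = [[1, 0, 0]]^T

We seek v_1 ∈ ker((A + 5I)^2) \ ker(A + 5I), then set v_{i+1} = (A + 5I) v_i.

One such chain is v_1 = [[3, 1, -2]]^T, v_2 = [[1, 0, 0]]^T. Check: (A + 5I) v_2 = [[0, 0, 0]]^T = 0.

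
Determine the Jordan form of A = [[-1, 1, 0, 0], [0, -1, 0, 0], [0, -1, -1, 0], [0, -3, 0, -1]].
The characteristic polynomial is det(xI - A) = (x + 1)^4, so the eigenvalues are -1 (algebraic multiplicity 4).

For λ = -1: rank(A + I) = 1, rank((A + I)^2) = 0. The eigenspace has dimension 4 - 1 = 3, so there are 3 Jordan blocks; the rank sequence gives block sizes [2, 1, 1].

Assembling the blocks gives the Jordan form J above.

J = [[-1, 1, 0, 0], [0, -1, 0, 0], [0, 0, -1, 0], [0, 0, 0, -1]]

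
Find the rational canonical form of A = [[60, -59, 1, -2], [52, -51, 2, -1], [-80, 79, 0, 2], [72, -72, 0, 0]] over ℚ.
R = [[0, 0, 0, -72], [1, 0, 0, -84], [0, 1, 0, -2], [0, 0, 1, 9]]

The invariant factors of A (the non-unit diagonal entries of the Smith normal form of xI - A over ℚ[x]) are (x - 6)^2(x + 1)(x + 2), each dividing the next. The characteristic polynomial is their product, (x - 6)^2(x + 1)(x + 2).

The rational canonical form is the block-diagonal matrix of companion matrices C(f_i):
R = [[0, 0, 0, -72], [1, 0, 0, -84], [0, 1, 0, -2], [0, 0, 1, 9]].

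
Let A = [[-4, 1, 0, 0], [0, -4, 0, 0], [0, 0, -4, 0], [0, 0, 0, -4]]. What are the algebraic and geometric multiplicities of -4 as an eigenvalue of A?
algebraic multiplicity 4, geometric multiplicity 3

The characteristic polynomial is (x + 4)^4, so the factor x + 4 appears with exponent 4: the algebraic multiplicity is 4.

rank(A + 4I) = 1, so the eigenspace has dimension 4 - 1 = 3: the geometric multiplicity is 3.

Since 3 < 4, A is not diagonalizable.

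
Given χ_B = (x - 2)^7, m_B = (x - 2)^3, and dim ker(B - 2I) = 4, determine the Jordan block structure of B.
Jordan blocks: (2, 3), (2, 2), (2, 1), (2, 1)

λ = 2: algebraic multiplicity 7 (exponent in χ_B), largest block size 3 (exponent in m_B), 4 blocks (geometric multiplicity). These force block sizes [3, 2, 1, 1].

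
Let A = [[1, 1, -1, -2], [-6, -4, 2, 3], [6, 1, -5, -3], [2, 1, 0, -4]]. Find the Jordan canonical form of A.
The characteristic polynomial is det(xI - A) = (x + 3)^4, so the eigenvalues are -3 (algebraic multiplicity 4).

For λ = -3: rank(A + 3I) = 2, rank((A + 3I)^2) = 0. The eigenspace has dimension 4 - 2 = 2, so there are 2 Jordan blocks; the rank sequence gives block sizes [2, 2].

Assembling the blocks gives the Jordan form J above.

J = [[-3, 1, 0, 0], [0, -3, 0, 0], [0, 0, -3, 1], [0, 0, 0, -3]]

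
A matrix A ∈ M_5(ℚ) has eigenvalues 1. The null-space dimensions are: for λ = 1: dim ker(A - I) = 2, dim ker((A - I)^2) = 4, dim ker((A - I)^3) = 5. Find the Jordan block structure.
Jordan blocks: (1, 3), (1, 2)

λ = 1: successive nullity increments [2, 2, 1] count blocks of size ≥ k; block sizes are [3, 2].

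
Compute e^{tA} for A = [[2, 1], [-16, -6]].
A has Jordan form J = [[-2, 1], [0, -2]] with A = PJP^{-1}, so e^{tA} = P e^{tJ} P^{-1}.

For a Jordan block J_k(λ), e^{tJ_k(λ)} = e^{λt} · (I + tN + t^2 N^2/2! + ... + t^{k-1} N^{k-1}/(k-1)!) where N is the nilpotent superdiagonal part.

Assembling the blocks and conjugating back gives the entries of e^{tA} as shown above.

e^{tA} = [[(4*t + 1)*e^{-2*t}, t*e^{-2*t}], [-16*t*e^{-2*t}, (1 - 4*t)*e^{-2*t}]]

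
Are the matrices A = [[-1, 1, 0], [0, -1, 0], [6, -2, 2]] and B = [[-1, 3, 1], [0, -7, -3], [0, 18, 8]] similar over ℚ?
Two matrices over a field are similar if and only if they have the same invariant factors.

Both A and B have characteristic polynomial (x - 2)(x + 1)^2 and minimal polynomial (x - 2)(x + 1)^2. Computing further, both have invariant factors (x - 2)(x + 1)^2. Hence A and B are similar.

Yes.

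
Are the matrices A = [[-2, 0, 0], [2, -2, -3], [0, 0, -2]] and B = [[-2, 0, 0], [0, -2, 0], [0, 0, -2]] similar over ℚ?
Both have characteristic polynomial (x + 2)^3, but the minimal polynomial of A is (x + 2)^2 while the minimal polynomial of B is x + 2. The minimal polynomial is a similarity invariant, so A and B are not similar.

No.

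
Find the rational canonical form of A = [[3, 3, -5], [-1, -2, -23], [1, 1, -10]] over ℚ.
The invariant factors of A (the non-unit diagonal entries of the Smith normal form of xI - A over ℚ[x]) are (x - 1)(x + 5)^2, each dividing the next. The characteristic polynomial is their product, (x - 1)(x + 5)^2.

The rational canonical form is the block-diagonal matrix of companion matrices C(f_i):
R = [[0, 0, 25], [1, 0, -15], [0, 1, -9]].

R = [[0, 0, 25], [1, 0, -15], [0, 1, -9]]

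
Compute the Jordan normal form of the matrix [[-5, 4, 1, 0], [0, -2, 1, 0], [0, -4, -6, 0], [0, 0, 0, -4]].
J = [[-5, 0, 0, 0], [0, -4, 1, 0], [0, 0, -4, 0], [0, 0, 0, -4]]

The characteristic polynomial is det(xI - A) = (x + 4)^3(x + 5), so the eigenvalues are -5 (algebraic multiplicity 1), -4 (algebraic multiplicity 3).

For λ = -5: algebraic multiplicity 1 gives one 1×1 block.

For λ = -4: rank(A + 4I) = 2, rank((A + 4I)^2) = 1. The eigenspace has dimension 4 - 2 = 2, so there are 2 Jordan blocks; the rank sequence gives block sizes [2, 1].

Assembling the blocks gives the Jordan form J above.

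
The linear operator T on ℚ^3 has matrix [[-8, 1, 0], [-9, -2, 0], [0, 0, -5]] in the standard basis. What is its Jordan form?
The characteristic polynomial is det(xI - A) = (x + 5)^3, so the eigenvalues are -5 (algebraic multiplicity 3).

For λ = -5: rank(A + 5I) = 1, rank((A + 5I)^2) = 0. The eigenspace has dimension 3 - 1 = 2, so there are 2 Jordan blocks; the rank sequence gives block sizes [2, 1].

Assembling the blocks gives the Jordan form J above.

J = [[-5, 1, 0], [0, -5, 0], [0, 0, -5]]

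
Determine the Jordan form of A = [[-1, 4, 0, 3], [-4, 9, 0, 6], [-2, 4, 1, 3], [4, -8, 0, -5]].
J = [[1, 1, 0, 0], [0, 1, 0, 0], [0, 0, 1, 0], [0, 0, 0, 1]]

The characteristic polynomial is det(xI - A) = (x - 1)^4, so the eigenvalues are 1 (algebraic multiplicity 4).

For λ = 1: rank(A - I) = 1, rank((A - I)^2) = 0. The eigenspace has dimension 4 - 1 = 3, so there are 3 Jordan blocks; the rank sequence gives block sizes [2, 1, 1].

Assembling the blocks gives the Jordan form J above.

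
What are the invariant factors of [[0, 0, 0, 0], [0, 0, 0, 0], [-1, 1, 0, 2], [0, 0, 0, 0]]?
The Jordan structure of A has elementary divisors x^2, x, x. Arranging the block sizes at each eigenvalue in decreasing order and taking row products gives the invariant factors.

Invariant factors (smallest first, each dividing the next): x, x, x^2.

Check: the last factor x^2 is the minimal polynomial, and the product x^4 is the characteristic polynomial.

x, x, x^2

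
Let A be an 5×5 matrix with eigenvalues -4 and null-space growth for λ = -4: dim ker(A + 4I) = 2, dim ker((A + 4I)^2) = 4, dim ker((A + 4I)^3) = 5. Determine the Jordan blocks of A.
Jordan blocks: (-4, 3), (-4, 2)

λ = -4: successive nullity increments [2, 2, 1] count blocks of size ≥ k; block sizes are [3, 2].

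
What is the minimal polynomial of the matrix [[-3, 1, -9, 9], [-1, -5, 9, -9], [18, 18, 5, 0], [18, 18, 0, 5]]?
m_A(x) = (x - 5)(x + 4)^2

The characteristic polynomial factors as (x - 5)^2(x + 4)^2. The minimal polynomial is ∏(x - λ)^{k_λ} where k_λ is the size of the largest Jordan block at λ.

For λ = -4: rank(A + 4I) = 3, and the largest Jordan block has size 2 (the smallest k with rank((A + 4I)^k) = rank((A + 4I)^(k+1))).
For λ = 5: rank(A - 5I) = 2, and the largest Jordan block has size 1 (the smallest k with rank((A - 5I)^k) = rank((A - 5I)^(k+1))).

So m_A(x) = (x - 5)(x + 4)^2.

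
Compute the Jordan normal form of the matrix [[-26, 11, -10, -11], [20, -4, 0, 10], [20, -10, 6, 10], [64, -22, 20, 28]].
The characteristic polynomial is det(xI - A) = (x - 6)^2(x + 4)^2, so the eigenvalues are -4 (algebraic multiplicity 2), 6 (algebraic multiplicity 2).

For λ = -4: rank(A + 4I) = 3, rank((A + 4I)^2) = 2. The eigenspace has dimension 4 - 3 = 1, so there is 1 Jordan block; the rank sequence gives block sizes [2].

For λ = 6: rank(A - 6I) = 2. The eigenspace has dimension 4 - 2 = 2, so there are 2 Jordan blocks; the rank sequence gives block sizes [1, 1].

Assembling the blocks gives the Jordan form J above.

J = [[-4, 1, 0, 0], [0, -4, 0, 0], [0, 0, 6, 0], [0, 0, 0, 6]]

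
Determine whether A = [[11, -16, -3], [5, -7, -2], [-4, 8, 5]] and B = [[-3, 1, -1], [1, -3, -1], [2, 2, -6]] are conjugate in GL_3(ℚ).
No.

trace(A) = 9 but trace(B) = -12. The trace is a similarity invariant, so A and B are not similar.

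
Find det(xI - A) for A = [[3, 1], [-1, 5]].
χ_A(x) = (x - 4)^2

xI - A = [[x - 3, -1], [1, x - 5]].

Expanding det(xI - A) along the first row:
det(xI - A) = + (x - 3)·det([[x - 5]]) - (-1)·det([[1]]).

Evaluating gives χ_A(x) = x^2 - 8x + 16 = (x - 4)^2.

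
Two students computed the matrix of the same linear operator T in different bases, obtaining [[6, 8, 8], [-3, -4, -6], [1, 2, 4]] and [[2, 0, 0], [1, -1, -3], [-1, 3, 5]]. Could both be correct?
Two matrices over a field are similar if and only if they have the same invariant factors.

Both A and B have characteristic polynomial (x - 2)^3 and minimal polynomial (x - 2)^2. Computing further, both have invariant factors x - 2, (x - 2)^2. Hence A and B are similar.

Yes.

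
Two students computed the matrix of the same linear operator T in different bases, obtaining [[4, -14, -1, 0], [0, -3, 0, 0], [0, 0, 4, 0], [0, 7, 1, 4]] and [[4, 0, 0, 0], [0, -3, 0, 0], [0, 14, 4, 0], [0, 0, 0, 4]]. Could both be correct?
No.

Both have characteristic polynomial (x - 4)^3(x + 3), but the minimal polynomial of A is (x - 4)^2(x + 3) while the minimal polynomial of B is (x - 4)(x + 3). The minimal polynomial is a similarity invariant, so A and B are not similar.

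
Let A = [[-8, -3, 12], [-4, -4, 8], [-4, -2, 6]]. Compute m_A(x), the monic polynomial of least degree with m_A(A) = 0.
m_A(x) = (x + 2)^2

The characteristic polynomial factors as (x + 2)^3. The minimal polynomial is ∏(x - λ)^{k_λ} where k_λ is the size of the largest Jordan block at λ.

For λ = -2: rank(A + 2I) = 1, and the largest Jordan block has size 2 (the smallest k with rank((A + 2I)^k) = rank((A + 2I)^(k+1))).

So m_A(x) = (x + 2)^2.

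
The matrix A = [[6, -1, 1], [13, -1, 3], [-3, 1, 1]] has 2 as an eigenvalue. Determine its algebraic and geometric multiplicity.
The characteristic polynomial is (x - 2)^3, so the factor x - 2 appears with exponent 3: the algebraic multiplicity is 3.

rank(A - 2I) = 2, so the eigenspace has dimension 3 - 2 = 1: the geometric multiplicity is 1.

Since 1 < 3, A is not diagonalizable.

algebraic multiplicity 3, geometric multiplicity 1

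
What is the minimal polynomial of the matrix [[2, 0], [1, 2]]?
The characteristic polynomial factors as (x - 2)^2. The minimal polynomial is ∏(x - λ)^{k_λ} where k_λ is the size of the largest Jordan block at λ.

For λ = 2: rank(A - 2I) = 1, and the largest Jordan block has size 2 (the smallest k with rank((A - 2I)^k) = rank((A - 2I)^(k+1))).

So m_A(x) = (x - 2)^2.

m_A(x) = (x - 2)^2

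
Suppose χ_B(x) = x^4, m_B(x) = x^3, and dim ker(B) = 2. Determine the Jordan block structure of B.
Jordan blocks: (0, 3), (0, 1)

λ = 0: algebraic multiplicity 4 (exponent in χ_B), largest block size 3 (exponent in m_B), 2 blocks (geometric multiplicity). These force block sizes [3, 1].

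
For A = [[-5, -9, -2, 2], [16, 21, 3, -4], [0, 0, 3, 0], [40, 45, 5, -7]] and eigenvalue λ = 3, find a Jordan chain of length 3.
We seek v_1 ∈ ker((A - 3I)^3) \ ker((A - 3I)^2), then set v_{i+1} = (A - 3I) v_i.

One such chain is v_1 = [[-2, 1, 1, -3]]^T, v_2 = [[-1, 1, 0, 0]]^T, v_3 = [[-1, 2, 0, 5]]^T. Check: (A - 3I) v_3 = [[0, 0, 0, 0]]^T = 0.

v_1 = [[-2, 1, 1, -3]]^T, v_2 = [[-1, 1, 0, 0]]^T, v_3 = [[-1, 2, 0, 5]]^T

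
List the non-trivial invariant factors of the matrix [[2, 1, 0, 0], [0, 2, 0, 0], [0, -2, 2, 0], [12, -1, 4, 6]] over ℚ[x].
x - 2, (x - 6)(x - 2)^2

The Jordan structure of A has elementary divisors (x - 2)^2, (x - 2), (x - 6). Arranging the block sizes at each eigenvalue in decreasing order and taking row products gives the invariant factors.

Invariant factors (smallest first, each dividing the next): x - 2, (x - 6)(x - 2)^2.

Check: the last factor (x - 6)(x - 2)^2 is the minimal polynomial, and the product (x - 6)(x - 2)^3 is the characteristic polynomial.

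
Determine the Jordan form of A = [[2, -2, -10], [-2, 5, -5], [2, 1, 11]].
The characteristic polynomial is det(xI - A) = (x - 6)^3, so the eigenvalues are 6 (algebraic multiplicity 3).

For λ = 6: rank(A - 6I) = 1, rank((A - 6I)^2) = 0. The eigenspace has dimension 3 - 1 = 2, so there are 2 Jordan blocks; the rank sequence gives block sizes [2, 1].

Assembling the blocks gives the Jordan form J above.

J = [[6, 1, 0], [0, 6, 0], [0, 0, 6]]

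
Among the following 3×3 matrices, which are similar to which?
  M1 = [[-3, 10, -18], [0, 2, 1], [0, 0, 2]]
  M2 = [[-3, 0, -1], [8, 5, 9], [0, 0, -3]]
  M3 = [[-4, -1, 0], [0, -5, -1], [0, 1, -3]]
3 classes: {M1}, {M2}, {M3}

Characteristic polynomials: χ_{M1} = (x - 2)^2(x + 3), χ_{M2} = (x - 5)(x + 3)^2, χ_{M3} = (x + 4)^3.

{M1}: invariant factors (x - 2)^2(x + 3).

{M2}: invariant factors (x - 5)(x + 3)^2.

{M3}: invariant factors (x + 4)^3.

Matrices are similar if and only if their invariant-factor lists agree; the partition into similarity classes is {M1}, {M2}, {M3}.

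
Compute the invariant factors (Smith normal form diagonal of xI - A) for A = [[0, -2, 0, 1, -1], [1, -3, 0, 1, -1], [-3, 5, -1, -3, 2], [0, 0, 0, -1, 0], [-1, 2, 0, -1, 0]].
x + 1, (x + 1)^2, (x + 1)^2

The Jordan structure of A has elementary divisors (x + 1)^2, (x + 1)^2, (x + 1). Arranging the block sizes at each eigenvalue in decreasing order and taking row products gives the invariant factors.

Invariant factors (smallest first, each dividing the next): x + 1, (x + 1)^2, (x + 1)^2.

Check: the last factor (x + 1)^2 is the minimal polynomial, and the product (x + 1)^5 is the characteristic polynomial.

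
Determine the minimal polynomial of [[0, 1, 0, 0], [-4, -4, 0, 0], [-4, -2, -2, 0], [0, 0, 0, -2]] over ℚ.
The characteristic polynomial factors as (x + 2)^4. The minimal polynomial is ∏(x - λ)^{k_λ} where k_λ is the size of the largest Jordan block at λ.

For λ = -2: rank(A + 2I) = 1, and the largest Jordan block has size 2 (the smallest k with rank((A + 2I)^k) = rank((A + 2I)^(k+1))).

So m_A(x) = (x + 2)^2.

m_A(x) = (x + 2)^2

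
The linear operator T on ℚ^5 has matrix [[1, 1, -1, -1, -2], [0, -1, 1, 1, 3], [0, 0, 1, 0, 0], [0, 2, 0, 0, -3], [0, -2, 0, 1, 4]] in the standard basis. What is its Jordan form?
J = [[1, 1, 0, 0, 0], [0, 1, 1, 0, 0], [0, 0, 1, 0, 0], [0, 0, 0, 1, 1], [0, 0, 0, 0, 1]]

The characteristic polynomial is det(xI - A) = (x - 1)^5, so the eigenvalues are 1 (algebraic multiplicity 5).

For λ = 1: rank(A - I) = 3, rank((A - I)^2) = 1, rank((A - I)^3) = 0. The eigenspace has dimension 5 - 3 = 2, so there are 2 Jordan blocks; the rank sequence gives block sizes [3, 2].

Assembling the blocks gives the Jordan form J above.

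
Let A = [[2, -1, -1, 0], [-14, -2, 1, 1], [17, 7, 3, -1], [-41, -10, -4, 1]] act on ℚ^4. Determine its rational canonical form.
The invariant factors of A (the non-unit diagonal entries of the Smith normal form of xI - A over ℚ[x]) are (x - 4)(x^3 + x + 1), each dividing the next. The characteristic polynomial is their product, (x - 4)(x^3 + x + 1).

The rational canonical form is the block-diagonal matrix of companion matrices C(f_i):
R = [[0, 0, 0, 4], [1, 0, 0, 3], [0, 1, 0, -1], [0, 0, 1, 4]].

Note the characteristic polynomial does not split into linear factors over ℚ, so A has no Jordan form over ℚ; the rational canonical form exists over any field.

R = [[0, 0, 0, 4], [1, 0, 0, 3], [0, 1, 0, -1], [0, 0, 1, 4]]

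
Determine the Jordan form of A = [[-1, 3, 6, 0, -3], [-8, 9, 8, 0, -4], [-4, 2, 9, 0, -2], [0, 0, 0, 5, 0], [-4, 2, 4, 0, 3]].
The characteristic polynomial is det(xI - A) = (x - 5)^5, so the eigenvalues are 5 (algebraic multiplicity 5).

For λ = 5: rank(A - 5I) = 1, rank((A - 5I)^2) = 0. The eigenspace has dimension 5 - 1 = 4, so there are 4 Jordan blocks; the rank sequence gives block sizes [2, 1, 1, 1].

Assembling the blocks gives the Jordan form J above.

J = [[5, 1, 0, 0, 0], [0, 5, 0, 0, 0], [0, 0, 5, 0, 0], [0, 0, 0, 5, 0], [0, 0, 0, 0, 5]]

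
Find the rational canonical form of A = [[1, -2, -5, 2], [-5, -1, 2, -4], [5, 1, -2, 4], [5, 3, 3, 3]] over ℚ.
The invariant factors of A (the non-unit diagonal entries of the Smith normal form of xI - A over ℚ[x]) are x(x - 3)(x^2 + 2x + 2), each dividing the next. The characteristic polynomial is their product, x(x - 3)(x^2 + 2x + 2).

The rational canonical form is the block-diagonal matrix of companion matrices C(f_i):
R = [[0, 0, 0, 0], [1, 0, 0, 6], [0, 1, 0, 4], [0, 0, 1, 1]].

Note the characteristic polynomial does not split into linear factors over ℚ, so A has no Jordan form over ℚ; the rational canonical form exists over any field.

R = [[0, 0, 0, 0], [1, 0, 0, 6], [0, 1, 0, 4], [0, 0, 1, 1]]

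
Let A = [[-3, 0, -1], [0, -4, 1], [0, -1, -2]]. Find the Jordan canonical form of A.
The characteristic polynomial is det(xI - A) = (x + 3)^3, so the eigenvalues are -3 (algebraic multiplicity 3).

For λ = -3: rank(A + 3I) = 2, rank((A + 3I)^2) = 1, rank((A + 3I)^3) = 0. The eigenspace has dimension 3 - 2 = 1, so there is 1 Jordan block; the rank sequence gives block sizes [3].

Assembling the blocks gives the Jordan form J above.

J = [[-3, 1, 0], [0, -3, 1], [0, 0, -3]]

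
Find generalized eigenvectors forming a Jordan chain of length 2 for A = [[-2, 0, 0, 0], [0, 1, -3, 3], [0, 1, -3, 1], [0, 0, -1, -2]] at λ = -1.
We seek v_1 ∈ ker((A + I)^2) \ ker(A + I), then set v_{i+1} = (A + I) v_i.

One such chain is v_1 = [[0, 0, 0, 1]]^T, v_2 = [[0, 3, 1, -1]]^T. Check: (A + I) v_2 = [[0, 0, 0, 0]]^T = 0.

v_1 = [[0, 0, 0, 1]]^T, v_2 = [[0, 3, 1, -1]]^T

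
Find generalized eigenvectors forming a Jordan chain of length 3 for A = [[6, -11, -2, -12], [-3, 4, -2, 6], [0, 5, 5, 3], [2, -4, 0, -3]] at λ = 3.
v_1 = [[-9, -2, 6, -2]]^T, v_2 = [[7, 1, -4, 2]]^T, v_3 = [[-6, 0, 3, -2]]^T

We seek v_1 ∈ ker((A - 3I)^3) \ ker((A - 3I)^2), then set v_{i+1} = (A - 3I) v_i.

One such chain is v_1 = [[-9, -2, 6, -2]]^T, v_2 = [[7, 1, -4, 2]]^T, v_3 = [[-6, 0, 3, -2]]^T. Check: (A - 3I) v_3 = [[0, 0, 0, 0]]^T = 0.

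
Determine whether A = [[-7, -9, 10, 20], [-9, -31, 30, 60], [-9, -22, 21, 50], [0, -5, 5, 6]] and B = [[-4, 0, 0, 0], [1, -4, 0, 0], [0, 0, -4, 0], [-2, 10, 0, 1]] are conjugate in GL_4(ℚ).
Yes.

Two matrices over a field are similar if and only if they have the same invariant factors.

Both A and B have characteristic polynomial (x - 1)(x + 4)^3 and minimal polynomial (x - 1)(x + 4)^2. Computing further, both have invariant factors x + 4, (x - 1)(x + 4)^2. Hence A and B are similar.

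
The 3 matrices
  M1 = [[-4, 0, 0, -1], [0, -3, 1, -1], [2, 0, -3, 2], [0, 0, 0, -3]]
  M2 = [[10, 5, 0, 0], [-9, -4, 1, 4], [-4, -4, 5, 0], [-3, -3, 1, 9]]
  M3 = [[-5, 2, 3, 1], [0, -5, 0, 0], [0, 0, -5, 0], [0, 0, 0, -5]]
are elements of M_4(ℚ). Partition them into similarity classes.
3 classes: {M1}, {M2}, {M3}

Characteristic polynomials: χ_{M1} = (x + 3)^3(x + 4), χ_{M2} = (x - 5)^4, χ_{M3} = (x + 5)^4.

{M1}: invariant factors x + 3, (x + 3)^2(x + 4).

{M2}: invariant factors x - 5, (x - 5)^3.

{M3}: invariant factors x + 5, x + 5, (x + 5)^2.

Matrices are similar if and only if their invariant-factor lists agree; the partition into similarity classes is {M1}, {M2}, {M3}.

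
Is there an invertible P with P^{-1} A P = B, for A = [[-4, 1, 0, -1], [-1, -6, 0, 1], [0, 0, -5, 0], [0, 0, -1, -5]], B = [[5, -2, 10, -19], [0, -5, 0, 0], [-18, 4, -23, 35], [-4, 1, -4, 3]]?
Two matrices over a field are similar if and only if they have the same invariant factors.

Both A and B have characteristic polynomial (x + 5)^4 and minimal polynomial (x + 5)^3. Computing further, both have invariant factors x + 5, (x + 5)^3. Hence A and B are similar.

Yes.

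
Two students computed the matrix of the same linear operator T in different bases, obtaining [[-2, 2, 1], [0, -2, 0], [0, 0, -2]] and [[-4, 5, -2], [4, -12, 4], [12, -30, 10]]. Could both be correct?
Two matrices over a field are similar if and only if they have the same invariant factors.

Both A and B have characteristic polynomial (x + 2)^3 and minimal polynomial (x + 2)^2. Computing further, both have invariant factors x + 2, (x + 2)^2. Hence A and B are similar.

Yes.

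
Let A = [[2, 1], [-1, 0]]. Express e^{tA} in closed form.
A has Jordan form J = [[1, 1], [0, 1]] with A = PJP^{-1}, so e^{tA} = P e^{tJ} P^{-1}.

For a Jordan block J_k(λ), e^{tJ_k(λ)} = e^{λt} · (I + tN + t^2 N^2/2! + ... + t^{k-1} N^{k-1}/(k-1)!) where N is the nilpotent superdiagonal part.

Assembling the blocks and conjugating back gives the entries of e^{tA} as shown above.

e^{tA} = [[(t + 1)*e^{t}, t*e^{t}], [-t*e^{t}, (1 - t)*e^{t}]]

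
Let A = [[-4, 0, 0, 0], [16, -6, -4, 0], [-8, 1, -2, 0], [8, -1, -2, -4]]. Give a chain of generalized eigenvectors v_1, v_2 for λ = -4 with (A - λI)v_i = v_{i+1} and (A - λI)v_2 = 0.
v_1 = [[0, 1, 0, 0]]^T, v_2 = [[0, -2, 1, -1]]^T

We seek v_1 ∈ ker((A + 4I)^2) \ ker(A + 4I), then set v_{i+1} = (A + 4I) v_i.

One such chain is v_1 = [[0, 1, 0, 0]]^T, v_2 = [[0, -2, 1, -1]]^T. Check: (A + 4I) v_2 = [[0, 0, 0, 0]]^T = 0.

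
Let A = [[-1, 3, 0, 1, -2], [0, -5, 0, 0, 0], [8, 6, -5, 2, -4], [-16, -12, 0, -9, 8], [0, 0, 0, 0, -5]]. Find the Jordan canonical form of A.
J = [[-5, 1, 0, 0, 0], [0, -5, 0, 0, 0], [0, 0, -5, 0, 0], [0, 0, 0, -5, 0], [0, 0, 0, 0, -5]]

The characteristic polynomial is det(xI - A) = (x + 5)^5, so the eigenvalues are -5 (algebraic multiplicity 5).

For λ = -5: rank(A + 5I) = 1, rank((A + 5I)^2) = 0. The eigenspace has dimension 5 - 1 = 4, so there are 4 Jordan blocks; the rank sequence gives block sizes [2, 1, 1, 1].

Assembling the blocks gives the Jordan form J above.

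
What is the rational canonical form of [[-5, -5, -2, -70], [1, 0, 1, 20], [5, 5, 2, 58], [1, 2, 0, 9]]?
The invariant factors of A (the non-unit diagonal entries of the Smith normal form of xI - A over ℚ[x]) are (x - 6)(x^3 + 3x - 2), each dividing the next. The characteristic polynomial is their product, (x - 6)(x^3 + 3x - 2).

The rational canonical form is the block-diagonal matrix of companion matrices C(f_i):
R = [[0, 0, 0, -12], [1, 0, 0, 20], [0, 1, 0, -3], [0, 0, 1, 6]].

Note the characteristic polynomial does not split into linear factors over ℚ, so A has no Jordan form over ℚ; the rational canonical form exists over any field.

R = [[0, 0, 0, -12], [1, 0, 0, 20], [0, 1, 0, -3], [0, 0, 1, 6]]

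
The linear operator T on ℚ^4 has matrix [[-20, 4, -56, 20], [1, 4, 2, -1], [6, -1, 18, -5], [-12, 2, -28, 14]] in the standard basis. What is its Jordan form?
J = [[4, 1, 0, 0], [0, 4, 1, 0], [0, 0, 4, 0], [0, 0, 0, 4]]

The characteristic polynomial is det(xI - A) = (x - 4)^4, so the eigenvalues are 4 (algebraic multiplicity 4).

For λ = 4: rank(A - 4I) = 2, rank((A - 4I)^2) = 1, rank((A - 4I)^3) = 0. The eigenspace has dimension 4 - 2 = 2, so there are 2 Jordan blocks; the rank sequence gives block sizes [3, 1].

Assembling the blocks gives the Jordan form J above.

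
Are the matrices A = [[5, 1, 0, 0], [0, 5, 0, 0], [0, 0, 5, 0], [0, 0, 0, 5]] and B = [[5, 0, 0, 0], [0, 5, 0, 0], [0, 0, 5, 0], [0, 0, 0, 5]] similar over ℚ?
No.

Both have characteristic polynomial (x - 5)^4, but the minimal polynomial of A is (x - 5)^2 while the minimal polynomial of B is x - 5. The minimal polynomial is a similarity invariant, so A and B are not similar.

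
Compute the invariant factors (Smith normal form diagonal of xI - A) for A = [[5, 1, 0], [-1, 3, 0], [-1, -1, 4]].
The Jordan structure of A has elementary divisors (x - 4)^2, (x - 4). Arranging the block sizes at each eigenvalue in decreasing order and taking row products gives the invariant factors.

Invariant factors (smallest first, each dividing the next): x - 4, (x - 4)^2.

Check: the last factor (x - 4)^2 is the minimal polynomial, and the product (x - 4)^3 is the characteristic polynomial.

x - 4, (x - 4)^2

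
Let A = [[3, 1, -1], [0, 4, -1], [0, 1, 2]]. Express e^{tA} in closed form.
e^{tA} = [[e^{3*t}, t*e^{3*t}, -t*e^{3*t}], [0, (t + 1)*e^{3*t}, -t*e^{3*t}], [0, t*e^{3*t}, (1 - t)*e^{3*t}]]

A has Jordan form J = [[3, 1, 0], [0, 3, 0], [0, 0, 3]] with A = PJP^{-1}, so e^{tA} = P e^{tJ} P^{-1}.

For a Jordan block J_k(λ), e^{tJ_k(λ)} = e^{λt} · (I + tN + t^2 N^2/2! + ... + t^{k-1} N^{k-1}/(k-1)!) where N is the nilpotent superdiagonal part.

Assembling the blocks and conjugating back gives the entries of e^{tA} as shown above.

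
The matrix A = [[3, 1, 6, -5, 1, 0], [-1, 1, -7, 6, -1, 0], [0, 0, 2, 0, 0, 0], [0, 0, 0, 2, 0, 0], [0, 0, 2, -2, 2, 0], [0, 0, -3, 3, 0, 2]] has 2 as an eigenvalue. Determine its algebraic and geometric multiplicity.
The characteristic polynomial is (x - 2)^6, so the factor x - 2 appears with exponent 6: the algebraic multiplicity is 6.

rank(A - 2I) = 2, so the eigenspace has dimension 6 - 2 = 4: the geometric multiplicity is 4.

Since 4 < 6, A is not diagonalizable.

algebraic multiplicity 6, geometric multiplicity 4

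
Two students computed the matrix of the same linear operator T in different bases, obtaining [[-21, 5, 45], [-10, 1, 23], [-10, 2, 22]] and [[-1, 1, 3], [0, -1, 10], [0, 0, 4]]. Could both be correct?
Yes.

Two matrices over a field are similar if and only if they have the same invariant factors.

Both A and B have characteristic polynomial (x - 4)(x + 1)^2 and minimal polynomial (x - 4)(x + 1)^2. Computing further, both have invariant factors (x - 4)(x + 1)^2. Hence A and B are similar.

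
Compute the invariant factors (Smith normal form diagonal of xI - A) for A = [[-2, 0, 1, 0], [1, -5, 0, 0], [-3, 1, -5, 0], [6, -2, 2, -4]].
x + 4, (x + 4)^3

The Jordan structure of A has elementary divisors (x + 4)^3, (x + 4). Arranging the block sizes at each eigenvalue in decreasing order and taking row products gives the invariant factors.

Invariant factors (smallest first, each dividing the next): x + 4, (x + 4)^3.

Check: the last factor (x + 4)^3 is the minimal polynomial, and the product (x + 4)^4 is the characteristic polynomial.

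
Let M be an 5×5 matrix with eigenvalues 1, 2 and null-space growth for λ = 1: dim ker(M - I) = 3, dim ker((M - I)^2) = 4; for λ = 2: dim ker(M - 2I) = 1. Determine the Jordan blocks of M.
Jordan blocks: (1, 2), (1, 1), (1, 1), (2, 1)

λ = 1: successive nullity increments [3, 1] count blocks of size ≥ k; block sizes are [2, 1, 1].
λ = 2: successive nullity increments [1] count blocks of size ≥ k; block sizes are [1].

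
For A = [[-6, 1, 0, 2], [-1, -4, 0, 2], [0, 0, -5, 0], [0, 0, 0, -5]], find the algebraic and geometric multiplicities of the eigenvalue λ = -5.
algebraic multiplicity 4, geometric multiplicity 3

The characteristic polynomial is (x + 5)^4, so the factor x + 5 appears with exponent 4: the algebraic multiplicity is 4.

rank(A + 5I) = 1, so the eigenspace has dimension 4 - 1 = 3: the geometric multiplicity is 3.

Since 3 < 4, A is not diagonalizable.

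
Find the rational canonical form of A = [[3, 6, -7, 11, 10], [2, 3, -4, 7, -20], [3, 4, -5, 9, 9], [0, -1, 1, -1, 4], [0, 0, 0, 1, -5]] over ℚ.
R = [[0, 0, 0, 0, 9], [1, 0, 0, 0, -27], [0, 1, 0, 0, 21], [0, 0, 1, 0, 3], [0, 0, 0, 1, -5]]

The invariant factors of A (the non-unit diagonal entries of the Smith normal form of xI - A over ℚ[x]) are (x - 1)(x^2 + 3x - 3)^2, each dividing the next. The characteristic polynomial is their product, (x - 1)(x^2 + 3x - 3)^2.

The rational canonical form is the block-diagonal matrix of companion matrices C(f_i):
R = [[0, 0, 0, 0, 9], [1, 0, 0, 0, -27], [0, 1, 0, 0, 21], [0, 0, 1, 0, 3], [0, 0, 0, 1, -5]].

Note the characteristic polynomial does not split into linear factors over ℚ, so A has no Jordan form over ℚ; the rational canonical form exists over any field.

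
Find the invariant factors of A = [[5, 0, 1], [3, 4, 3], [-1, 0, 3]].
x - 4, (x - 4)^2

The Jordan structure of A has elementary divisors (x - 4)^2, (x - 4). Arranging the block sizes at each eigenvalue in decreasing order and taking row products gives the invariant factors.

Invariant factors (smallest first, each dividing the next): x - 4, (x - 4)^2.

Check: the last factor (x - 4)^2 is the minimal polynomial, and the product (x - 4)^3 is the characteristic polynomial.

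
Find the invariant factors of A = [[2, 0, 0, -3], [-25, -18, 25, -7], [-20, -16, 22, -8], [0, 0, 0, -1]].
The Jordan structure of A has elementary divisors (x + 1), (x - 2)^2, (x - 2). Arranging the block sizes at each eigenvalue in decreasing order and taking row products gives the invariant factors.

Invariant factors (smallest first, each dividing the next): x - 2, (x - 2)^2(x + 1).

Check: the last factor (x - 2)^2(x + 1) is the minimal polynomial, and the product (x - 2)^3(x + 1) is the characteristic polynomial.

x - 2, (x - 2)^2(x + 1)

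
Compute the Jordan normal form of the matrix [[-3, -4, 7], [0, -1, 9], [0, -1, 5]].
J = [[-3, 0, 0], [0, 2, 1], [0, 0, 2]]

The characteristic polynomial is det(xI - A) = (x - 2)^2(x + 3), so the eigenvalues are -3 (algebraic multiplicity 1), 2 (algebraic multiplicity 2).

For λ = -3: algebraic multiplicity 1 gives one 1×1 block.

For λ = 2: rank(A - 2I) = 2, rank((A - 2I)^2) = 1. The eigenspace has dimension 3 - 2 = 1, so there is 1 Jordan block; the rank sequence gives block sizes [2].

Assembling the blocks gives the Jordan form J above.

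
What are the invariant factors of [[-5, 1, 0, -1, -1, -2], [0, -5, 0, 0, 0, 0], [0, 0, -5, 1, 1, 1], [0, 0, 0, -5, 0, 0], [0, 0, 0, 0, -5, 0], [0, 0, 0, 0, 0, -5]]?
x + 5, x + 5, (x + 5)^2, (x + 5)^2

The Jordan structure of A has elementary divisors (x + 5)^2, (x + 5)^2, (x + 5), (x + 5). Arranging the block sizes at each eigenvalue in decreasing order and taking row products gives the invariant factors.

Invariant factors (smallest first, each dividing the next): x + 5, x + 5, (x + 5)^2, (x + 5)^2.

Check: the last factor (x + 5)^2 is the minimal polynomial, and the product (x + 5)^6 is the characteristic polynomial.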